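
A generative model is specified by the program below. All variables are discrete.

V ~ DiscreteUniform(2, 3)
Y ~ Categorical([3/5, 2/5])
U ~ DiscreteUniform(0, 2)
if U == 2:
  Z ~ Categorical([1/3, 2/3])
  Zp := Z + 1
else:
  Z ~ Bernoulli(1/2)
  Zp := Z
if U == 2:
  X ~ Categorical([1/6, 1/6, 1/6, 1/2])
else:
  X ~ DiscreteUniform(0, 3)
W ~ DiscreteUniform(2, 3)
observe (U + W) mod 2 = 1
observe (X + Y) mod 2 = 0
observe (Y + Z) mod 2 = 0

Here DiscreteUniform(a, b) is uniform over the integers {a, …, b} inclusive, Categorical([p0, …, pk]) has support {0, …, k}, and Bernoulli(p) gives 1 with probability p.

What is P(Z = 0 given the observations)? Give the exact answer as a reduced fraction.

Enumerate traces; 24 have nonzero weight after conditioning:
  (V=2, Y=0, U=0, Z=0, X=0, W=3) weight 1/160
  (V=2, Y=0, U=0, Z=0, X=2, W=3) weight 1/160
  (V=2, Y=0, U=1, Z=0, X=0, W=2) weight 1/160
  (V=2, Y=0, U=1, Z=0, X=2, W=2) weight 1/160
  (V=2, Y=0, U=2, Z=0, X=0, W=3) weight 1/360
  (V=2, Y=0, U=2, Z=0, X=2, W=3) weight 1/360
  (V=2, Y=1, U=0, Z=1, X=1, W=3) weight 1/240
  (V=2, Y=1, U=0, Z=1, X=3, W=3) weight 1/240
  … 16 more
Group by Z:
  weight(Z=0) = 11/180
  weight(Z=1) = 17/270
Total weight = 11/180 + 17/270 = 67/540
P(Z=0 | obs) = 11/180 / 67/540 = 33/67
P(Z=1 | obs) = 17/270 / 67/540 = 34/67

P(Z = 0 | obs) = 33/67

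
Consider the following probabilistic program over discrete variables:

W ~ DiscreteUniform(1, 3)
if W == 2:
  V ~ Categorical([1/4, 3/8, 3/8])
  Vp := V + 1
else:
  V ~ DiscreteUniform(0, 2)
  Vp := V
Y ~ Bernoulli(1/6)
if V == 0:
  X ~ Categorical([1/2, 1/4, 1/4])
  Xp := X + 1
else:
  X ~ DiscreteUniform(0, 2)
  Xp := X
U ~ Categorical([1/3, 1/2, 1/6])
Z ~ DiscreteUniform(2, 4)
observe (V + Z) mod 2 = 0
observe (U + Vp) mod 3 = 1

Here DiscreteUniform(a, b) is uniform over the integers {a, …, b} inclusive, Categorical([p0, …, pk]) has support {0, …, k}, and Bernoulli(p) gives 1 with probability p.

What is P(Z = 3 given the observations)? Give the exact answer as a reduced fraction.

P(Z = 3 | obs) = 41/247

Enumerate traces; 90 have nonzero weight after conditioning:
  (W=1, V=0, Y=0, X=0, U=1, Z=2) weight 5/648
  (W=1, V=0, Y=0, X=0, U=1, Z=4) weight 5/648
  (W=1, V=0, Y=0, X=1, U=1, Z=2) weight 5/1296
  (W=1, V=0, Y=0, X=1, U=1, Z=4) weight 5/1296
  (W=1, V=0, Y=0, X=2, U=1, Z=2) weight 5/1296
  (W=1, V=0, Y=0, X=2, U=1, Z=4) weight 5/1296
  (W=1, V=0, Y=1, X=0, U=1, Z=2) weight 1/648
  (W=1, V=0, Y=1, X=0, U=1, Z=4) weight 1/648
  (W=1, V=1, Y=0, X=0, U=0, Z=3) weight 5/1458
  … 81 more
Group by Z:
  weight(Z=2) = 103/1296
  weight(Z=3) = 41/1296
  weight(Z=4) = 103/1296
Total weight = 103/1296 + 41/1296 + 103/1296 = 247/1296
P(Z=2 | obs) = 103/1296 / 247/1296 = 103/247
P(Z=3 | obs) = 41/1296 / 247/1296 = 41/247
P(Z=4 | obs) = 103/1296 / 247/1296 = 103/247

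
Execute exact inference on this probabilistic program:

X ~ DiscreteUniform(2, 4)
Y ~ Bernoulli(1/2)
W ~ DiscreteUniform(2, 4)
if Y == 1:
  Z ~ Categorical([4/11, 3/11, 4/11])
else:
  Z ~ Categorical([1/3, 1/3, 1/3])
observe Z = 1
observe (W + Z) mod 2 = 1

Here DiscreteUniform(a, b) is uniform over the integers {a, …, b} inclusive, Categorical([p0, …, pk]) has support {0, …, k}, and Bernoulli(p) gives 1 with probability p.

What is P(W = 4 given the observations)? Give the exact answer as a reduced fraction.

Enumerate traces; 12 have nonzero weight after conditioning:
  (X=2, Y=0, W=2, Z=1) weight 1/54
  (X=2, Y=0, W=4, Z=1) weight 1/54
  (X=2, Y=1, W=2, Z=1) weight 1/66
  (X=2, Y=1, W=4, Z=1) weight 1/66
  (X=3, Y=0, W=2, Z=1) weight 1/54
  (X=3, Y=0, W=4, Z=1) weight 1/54
  (X=3, Y=1, W=2, Z=1) weight 1/66
  (X=3, Y=1, W=4, Z=1) weight 1/66
  … 4 more
Group by W:
  weight(W=2) = 10/99
  weight(W=4) = 10/99
Total weight = 10/99 + 10/99 = 20/99
P(W=2 | obs) = 10/99 / 20/99 = 1/2
P(W=4 | obs) = 10/99 / 20/99 = 1/2

P(W = 4 | obs) = 1/2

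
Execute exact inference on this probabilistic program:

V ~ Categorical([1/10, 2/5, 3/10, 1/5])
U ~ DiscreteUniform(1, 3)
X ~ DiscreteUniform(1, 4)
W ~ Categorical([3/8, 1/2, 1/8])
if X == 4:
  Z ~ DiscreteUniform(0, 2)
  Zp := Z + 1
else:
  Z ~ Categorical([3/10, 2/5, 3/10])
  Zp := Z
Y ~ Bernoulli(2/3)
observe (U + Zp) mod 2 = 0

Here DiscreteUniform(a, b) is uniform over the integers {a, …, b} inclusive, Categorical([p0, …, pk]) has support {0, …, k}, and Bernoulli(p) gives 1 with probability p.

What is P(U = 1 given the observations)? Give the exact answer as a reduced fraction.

Enumerate traces; 408 have nonzero weight after conditioning:
  (V=0, U=1, X=1, W=0, Z=1, Y=0) weight 1/2400
  (V=0, U=1, X=1, W=0, Z=1, Y=1) weight 1/1200
  (V=0, U=1, X=1, W=1, Z=1, Y=0) weight 1/1800
  (V=0, U=1, X=1, W=1, Z=1, Y=1) weight 1/900
  (V=0, U=1, X=1, W=2, Z=1, Y=0) weight 1/7200
  (V=0, U=1, X=1, W=2, Z=1, Y=1) weight 1/3600
  (V=0, U=1, X=2, W=0, Z=1, Y=0) weight 1/2400
  (V=0, U=1, X=2, W=0, Z=1, Y=1) weight 1/1200
  (V=0, U=2, X=1, W=0, Z=0, Y=0) weight 1/3200
  (V=0, U=3, X=1, W=0, Z=1, Y=0) weight 1/2400
  … 398 more
Group by U:
  weight(U=1) = 7/45
  weight(U=2) = 8/45
  weight(U=3) = 7/45
Total weight = 7/45 + 8/45 + 7/45 = 22/45
P(U=1 | obs) = 7/45 / 22/45 = 7/22
P(U=2 | obs) = 8/45 / 22/45 = 4/11
P(U=3 | obs) = 7/45 / 22/45 = 7/22

P(U = 1 | obs) = 7/22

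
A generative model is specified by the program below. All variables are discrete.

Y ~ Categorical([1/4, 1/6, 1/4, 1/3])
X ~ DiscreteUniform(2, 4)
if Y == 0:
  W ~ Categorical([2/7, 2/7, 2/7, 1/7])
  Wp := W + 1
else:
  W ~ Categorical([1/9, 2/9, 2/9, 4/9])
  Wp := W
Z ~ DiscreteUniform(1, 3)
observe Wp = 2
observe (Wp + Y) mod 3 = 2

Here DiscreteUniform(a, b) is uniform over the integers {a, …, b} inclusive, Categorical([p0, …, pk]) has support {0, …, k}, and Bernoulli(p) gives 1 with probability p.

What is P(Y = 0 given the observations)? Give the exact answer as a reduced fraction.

P(Y = 0 | obs) = 27/55

Enumerate traces; 18 have nonzero weight after conditioning:
  (Y=0, X=2, W=1, Z=1) weight 1/126
  (Y=0, X=2, W=1, Z=2) weight 1/126
  (Y=0, X=2, W=1, Z=3) weight 1/126
  (Y=0, X=3, W=1, Z=1) weight 1/126
  (Y=0, X=3, W=1, Z=2) weight 1/126
  (Y=0, X=3, W=1, Z=3) weight 1/126
  (Y=0, X=4, W=1, Z=1) weight 1/126
  (Y=0, X=4, W=1, Z=2) weight 1/126
  (Y=3, X=2, W=2, Z=1) weight 2/243
  … 9 more
Group by Y:
  weight(Y=0) = 1/14
  weight(Y=3) = 2/27
Total weight = 1/14 + 2/27 = 55/378
P(Y=0 | obs) = 1/14 / 55/378 = 27/55
P(Y=3 | obs) = 2/27 / 55/378 = 28/55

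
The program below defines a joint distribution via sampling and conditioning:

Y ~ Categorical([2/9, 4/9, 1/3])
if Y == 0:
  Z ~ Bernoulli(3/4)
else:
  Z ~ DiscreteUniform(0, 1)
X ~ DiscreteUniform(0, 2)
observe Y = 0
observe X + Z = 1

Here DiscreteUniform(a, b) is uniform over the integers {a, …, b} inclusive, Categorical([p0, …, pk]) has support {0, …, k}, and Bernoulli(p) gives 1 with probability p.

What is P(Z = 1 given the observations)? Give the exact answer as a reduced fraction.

P(Z = 1 | obs) = 3/4

Enumerate traces; 2 have nonzero weight after conditioning:
  (Y=0, Z=0, X=1) weight 1/54
  (Y=0, Z=1, X=0) weight 1/18
Group by Z:
  weight(Z=0) = 1/54
  weight(Z=1) = 1/18
Total weight = 1/54 + 1/18 = 2/27
P(Z=0 | obs) = 1/54 / 2/27 = 1/4
P(Z=1 | obs) = 1/18 / 2/27 = 3/4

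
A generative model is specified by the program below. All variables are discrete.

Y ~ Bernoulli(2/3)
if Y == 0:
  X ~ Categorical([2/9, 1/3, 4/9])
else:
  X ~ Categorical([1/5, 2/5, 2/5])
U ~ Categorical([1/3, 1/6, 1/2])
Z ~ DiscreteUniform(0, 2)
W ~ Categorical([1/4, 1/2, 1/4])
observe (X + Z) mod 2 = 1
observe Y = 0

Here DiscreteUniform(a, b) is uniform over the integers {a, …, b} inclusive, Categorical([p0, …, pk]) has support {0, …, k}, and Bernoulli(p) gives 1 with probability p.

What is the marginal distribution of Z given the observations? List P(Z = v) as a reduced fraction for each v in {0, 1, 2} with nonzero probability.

Enumerate traces; 36 have nonzero weight after conditioning:
  (Y=0, X=0, U=0, Z=1, W=0) weight 1/486
  (Y=0, X=0, U=0, Z=1, W=1) weight 1/243
  (Y=0, X=0, U=0, Z=1, W=2) weight 1/486
  (Y=0, X=0, U=1, Z=1, W=0) weight 1/972
  (Y=0, X=0, U=1, Z=1, W=1) weight 1/486
  (Y=0, X=0, U=1, Z=1, W=2) weight 1/972
  (Y=0, X=0, U=2, Z=1, W=0) weight 1/324
  (Y=0, X=0, U=2, Z=1, W=1) weight 1/162
  (Y=0, X=1, U=0, Z=0, W=0) weight 1/324
  (Y=0, X=1, U=0, Z=2, W=0) weight 1/324
  … 26 more
Group by Z:
  weight(Z=0) = 1/27
  weight(Z=1) = 2/27
  weight(Z=2) = 1/27
Total weight = 1/27 + 2/27 + 1/27 = 4/27
P(Z=0 | obs) = 1/27 / 4/27 = 1/4
P(Z=1 | obs) = 2/27 / 4/27 = 1/2
P(Z=2 | obs) = 1/27 / 4/27 = 1/4

P(Z=0) = 1/4, P(Z=1) = 1/2, P(Z=2) = 1/4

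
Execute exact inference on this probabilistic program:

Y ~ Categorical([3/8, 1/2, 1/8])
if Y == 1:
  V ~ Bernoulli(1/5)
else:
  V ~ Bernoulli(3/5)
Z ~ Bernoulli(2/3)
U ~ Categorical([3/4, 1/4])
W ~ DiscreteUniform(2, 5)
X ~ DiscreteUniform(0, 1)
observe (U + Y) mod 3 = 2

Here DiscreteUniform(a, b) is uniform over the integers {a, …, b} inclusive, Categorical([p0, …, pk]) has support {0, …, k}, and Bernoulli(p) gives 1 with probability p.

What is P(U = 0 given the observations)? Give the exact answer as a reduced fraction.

P(U = 0 | obs) = 3/7

Enumerate traces; 64 have nonzero weight after conditioning:
  (Y=1, V=0, Z=0, U=1, W=2, X=0) weight 1/240
  (Y=1, V=0, Z=0, U=1, W=2, X=1) weight 1/240
  (Y=1, V=0, Z=0, U=1, W=3, X=0) weight 1/240
  (Y=1, V=0, Z=0, U=1, W=3, X=1) weight 1/240
  (Y=1, V=0, Z=0, U=1, W=4, X=0) weight 1/240
  (Y=1, V=0, Z=0, U=1, W=4, X=1) weight 1/240
  (Y=1, V=0, Z=0, U=1, W=5, X=0) weight 1/240
  (Y=1, V=0, Z=0, U=1, W=5, X=1) weight 1/240
  (Y=2, V=0, Z=0, U=0, W=2, X=0) weight 1/640
  … 55 more
Group by U:
  weight(U=0) = 3/32
  weight(U=1) = 1/8
Total weight = 3/32 + 1/8 = 7/32
P(U=0 | obs) = 3/32 / 7/32 = 3/7
P(U=1 | obs) = 1/8 / 7/32 = 4/7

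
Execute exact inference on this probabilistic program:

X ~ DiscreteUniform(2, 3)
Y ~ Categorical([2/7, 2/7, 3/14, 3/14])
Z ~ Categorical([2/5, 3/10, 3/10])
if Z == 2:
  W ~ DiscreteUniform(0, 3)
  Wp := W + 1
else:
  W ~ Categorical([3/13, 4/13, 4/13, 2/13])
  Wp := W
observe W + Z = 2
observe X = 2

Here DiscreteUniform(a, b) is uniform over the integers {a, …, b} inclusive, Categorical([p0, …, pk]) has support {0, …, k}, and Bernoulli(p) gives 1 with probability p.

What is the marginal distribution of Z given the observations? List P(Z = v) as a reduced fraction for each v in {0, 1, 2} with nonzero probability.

Enumerate traces; 12 have nonzero weight after conditioning:
  (X=2, Y=0, Z=0, W=2) weight 8/455
  (X=2, Y=0, Z=1, W=1) weight 6/455
  (X=2, Y=0, Z=2, W=0) weight 3/280
  (X=2, Y=1, Z=0, W=2) weight 8/455
  (X=2, Y=1, Z=1, W=1) weight 6/455
  (X=2, Y=1, Z=2, W=0) weight 3/280
  (X=2, Y=2, Z=0, W=2) weight 6/455
  (X=2, Y=2, Z=1, W=1) weight 9/910
  … 4 more
Group by Z:
  weight(Z=0) = 4/65
  weight(Z=1) = 3/65
  weight(Z=2) = 3/80
Total weight = 4/65 + 3/65 + 3/80 = 151/1040
P(Z=0 | obs) = 4/65 / 151/1040 = 64/151
P(Z=1 | obs) = 3/65 / 151/1040 = 48/151
P(Z=2 | obs) = 3/80 / 151/1040 = 39/151

P(Z=0) = 64/151, P(Z=1) = 48/151, P(Z=2) = 39/151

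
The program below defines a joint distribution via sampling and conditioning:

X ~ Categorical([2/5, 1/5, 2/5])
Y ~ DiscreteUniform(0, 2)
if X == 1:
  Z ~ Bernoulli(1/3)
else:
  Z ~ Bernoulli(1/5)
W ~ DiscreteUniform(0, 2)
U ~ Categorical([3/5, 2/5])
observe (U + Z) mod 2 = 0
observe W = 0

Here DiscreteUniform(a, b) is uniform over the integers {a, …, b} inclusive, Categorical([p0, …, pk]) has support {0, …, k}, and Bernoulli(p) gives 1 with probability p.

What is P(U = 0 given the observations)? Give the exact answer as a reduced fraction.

P(U = 0 | obs) = 87/104

Enumerate traces; 18 have nonzero weight after conditioning:
  (X=0, Y=0, Z=0, W=0, U=0) weight 8/375
  (X=0, Y=0, Z=1, W=0, U=1) weight 4/1125
  (X=0, Y=1, Z=0, W=0, U=0) weight 8/375
  (X=0, Y=1, Z=1, W=0, U=1) weight 4/1125
  (X=0, Y=2, Z=0, W=0, U=0) weight 8/375
  (X=0, Y=2, Z=1, W=0, U=1) weight 4/1125
  (X=1, Y=0, Z=0, W=0, U=0) weight 2/225
  (X=1, Y=0, Z=1, W=0, U=1) weight 2/675
  … 10 more
Group by U:
  weight(U=0) = 58/375
  weight(U=1) = 34/1125
Total weight = 58/375 + 34/1125 = 208/1125
P(U=0 | obs) = 58/375 / 208/1125 = 87/104
P(U=1 | obs) = 34/1125 / 208/1125 = 17/104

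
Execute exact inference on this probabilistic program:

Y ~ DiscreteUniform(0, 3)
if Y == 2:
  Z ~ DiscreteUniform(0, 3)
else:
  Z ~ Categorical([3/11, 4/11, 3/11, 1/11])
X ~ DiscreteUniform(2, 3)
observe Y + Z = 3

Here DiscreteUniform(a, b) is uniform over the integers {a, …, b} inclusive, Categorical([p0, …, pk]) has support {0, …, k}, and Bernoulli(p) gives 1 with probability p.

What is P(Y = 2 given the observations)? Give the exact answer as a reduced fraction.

P(Y = 2 | obs) = 11/39

Enumerate traces; 8 have nonzero weight after conditioning:
  (Y=0, Z=3, X=2) weight 1/88
  (Y=0, Z=3, X=3) weight 1/88
  (Y=1, Z=2, X=2) weight 3/88
  (Y=1, Z=2, X=3) weight 3/88
  (Y=2, Z=1, X=2) weight 1/32
  (Y=2, Z=1, X=3) weight 1/32
  (Y=3, Z=0, X=2) weight 3/88
  (Y=3, Z=0, X=3) weight 3/88
Group by Y:
  weight(Y=0) = 1/44
  weight(Y=1) = 3/44
  weight(Y=2) = 1/16
  weight(Y=3) = 3/44
Total weight = 1/44 + 3/44 + 1/16 + 3/44 = 39/176
P(Y=0 | obs) = 1/44 / 39/176 = 4/39
P(Y=1 | obs) = 3/44 / 39/176 = 4/13
P(Y=2 | obs) = 1/16 / 39/176 = 11/39
P(Y=3 | obs) = 3/44 / 39/176 = 4/13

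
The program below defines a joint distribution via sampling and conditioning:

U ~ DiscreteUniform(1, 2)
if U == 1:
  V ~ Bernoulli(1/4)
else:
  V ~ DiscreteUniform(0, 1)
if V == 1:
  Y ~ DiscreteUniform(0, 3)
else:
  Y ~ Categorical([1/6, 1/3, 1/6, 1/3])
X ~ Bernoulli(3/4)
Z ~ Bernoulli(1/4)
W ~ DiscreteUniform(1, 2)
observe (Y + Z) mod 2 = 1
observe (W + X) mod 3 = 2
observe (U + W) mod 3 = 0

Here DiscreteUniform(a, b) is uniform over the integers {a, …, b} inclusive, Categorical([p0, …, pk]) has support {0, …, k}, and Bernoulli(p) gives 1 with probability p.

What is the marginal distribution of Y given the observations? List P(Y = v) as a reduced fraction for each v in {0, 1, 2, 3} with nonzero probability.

Enumerate traces; 16 have nonzero weight after conditioning:
  (U=1, V=0, Y=0, X=0, Z=1, W=2) weight 1/512
  (U=1, V=0, Y=1, X=0, Z=0, W=2) weight 3/256
  (U=1, V=0, Y=2, X=0, Z=1, W=2) weight 1/512
  (U=1, V=0, Y=3, X=0, Z=0, W=2) weight 3/256
  (U=1, V=1, Y=0, X=0, Z=1, W=2) weight 1/1024
  (U=1, V=1, Y=1, X=0, Z=0, W=2) weight 3/1024
  (U=1, V=1, Y=2, X=0, Z=1, W=2) weight 1/1024
  (U=1, V=1, Y=3, X=0, Z=0, W=2) weight 3/1024
  … 8 more
Group by Y:
  weight(Y=0) = 13/1024
  weight(Y=1) = 57/1024
  weight(Y=2) = 13/1024
  weight(Y=3) = 57/1024
Total weight = 13/1024 + 57/1024 + 13/1024 + 57/1024 = 35/256
P(Y=0 | obs) = 13/1024 / 35/256 = 13/140
P(Y=1 | obs) = 57/1024 / 35/256 = 57/140
P(Y=2 | obs) = 13/1024 / 35/256 = 13/140
P(Y=3 | obs) = 57/1024 / 35/256 = 57/140

P(Y=0) = 13/140, P(Y=1) = 57/140, P(Y=2) = 13/140, P(Y=3) = 57/140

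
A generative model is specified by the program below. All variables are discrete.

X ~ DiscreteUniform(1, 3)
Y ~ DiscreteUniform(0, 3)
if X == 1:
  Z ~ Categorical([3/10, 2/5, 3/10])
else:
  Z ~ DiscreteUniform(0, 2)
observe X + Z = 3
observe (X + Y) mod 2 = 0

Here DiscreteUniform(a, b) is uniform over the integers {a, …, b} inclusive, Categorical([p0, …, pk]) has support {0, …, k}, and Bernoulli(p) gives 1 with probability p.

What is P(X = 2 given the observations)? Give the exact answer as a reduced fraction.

Enumerate traces; 6 have nonzero weight after conditioning:
  (X=1, Y=1, Z=2) weight 1/40
  (X=1, Y=3, Z=2) weight 1/40
  (X=2, Y=0, Z=1) weight 1/36
  (X=2, Y=2, Z=1) weight 1/36
  (X=3, Y=1, Z=0) weight 1/36
  (X=3, Y=3, Z=0) weight 1/36
Group by X:
  weight(X=1) = 1/20
  weight(X=2) = 1/18
  weight(X=3) = 1/18
Total weight = 1/20 + 1/18 + 1/18 = 29/180
P(X=1 | obs) = 1/20 / 29/180 = 9/29
P(X=2 | obs) = 1/18 / 29/180 = 10/29
P(X=3 | obs) = 1/18 / 29/180 = 10/29

P(X = 2 | obs) = 10/29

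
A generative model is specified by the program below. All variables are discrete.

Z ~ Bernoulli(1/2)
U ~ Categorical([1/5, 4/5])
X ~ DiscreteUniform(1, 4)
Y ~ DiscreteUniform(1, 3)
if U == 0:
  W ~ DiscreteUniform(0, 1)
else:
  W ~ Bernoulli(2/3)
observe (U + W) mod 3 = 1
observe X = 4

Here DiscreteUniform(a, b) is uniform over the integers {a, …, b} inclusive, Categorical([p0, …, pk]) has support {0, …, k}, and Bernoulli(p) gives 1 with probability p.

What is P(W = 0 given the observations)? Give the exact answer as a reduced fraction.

Enumerate traces; 12 have nonzero weight after conditioning:
  (Z=0, U=0, X=4, Y=1, W=1) weight 1/240
  (Z=0, U=0, X=4, Y=2, W=1) weight 1/240
  (Z=0, U=0, X=4, Y=3, W=1) weight 1/240
  (Z=0, U=1, X=4, Y=1, W=0) weight 1/90
  (Z=0, U=1, X=4, Y=2, W=0) weight 1/90
  (Z=0, U=1, X=4, Y=3, W=0) weight 1/90
  (Z=1, U=0, X=4, Y=1, W=1) weight 1/240
  (Z=1, U=0, X=4, Y=2, W=1) weight 1/240
  … 4 more
Group by W:
  weight(W=0) = 1/15
  weight(W=1) = 1/40
Total weight = 1/15 + 1/40 = 11/120
P(W=0 | obs) = 1/15 / 11/120 = 8/11
P(W=1 | obs) = 1/40 / 11/120 = 3/11

P(W = 0 | obs) = 8/11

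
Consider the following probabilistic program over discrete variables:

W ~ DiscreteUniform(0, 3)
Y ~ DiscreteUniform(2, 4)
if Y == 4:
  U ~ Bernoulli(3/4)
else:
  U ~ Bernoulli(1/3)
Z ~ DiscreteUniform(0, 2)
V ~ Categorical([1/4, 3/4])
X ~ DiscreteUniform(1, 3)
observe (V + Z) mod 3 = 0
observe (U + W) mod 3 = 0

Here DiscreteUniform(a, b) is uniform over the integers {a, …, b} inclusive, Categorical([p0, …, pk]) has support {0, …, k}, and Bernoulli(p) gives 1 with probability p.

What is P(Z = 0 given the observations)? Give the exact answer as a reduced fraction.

P(Z = 0 | obs) = 1/4

Enumerate traces; 54 have nonzero weight after conditioning:
  (W=0, Y=2, U=0, Z=0, V=0, X=1) weight 1/648
  (W=0, Y=2, U=0, Z=0, V=0, X=2) weight 1/648
  (W=0, Y=2, U=0, Z=0, V=0, X=3) weight 1/648
  (W=0, Y=2, U=0, Z=2, V=1, X=1) weight 1/216
  (W=0, Y=2, U=0, Z=2, V=1, X=2) weight 1/216
  (W=0, Y=2, U=0, Z=2, V=1, X=3) weight 1/216
  (W=0, Y=3, U=0, Z=0, V=0, X=1) weight 1/648
  (W=0, Y=3, U=0, Z=0, V=0, X=2) weight 1/648
  … 46 more
Group by Z:
  weight(Z=0) = 55/1728
  weight(Z=2) = 55/576
Total weight = 55/1728 + 55/576 = 55/432
P(Z=0 | obs) = 55/1728 / 55/432 = 1/4
P(Z=2 | obs) = 55/576 / 55/432 = 3/4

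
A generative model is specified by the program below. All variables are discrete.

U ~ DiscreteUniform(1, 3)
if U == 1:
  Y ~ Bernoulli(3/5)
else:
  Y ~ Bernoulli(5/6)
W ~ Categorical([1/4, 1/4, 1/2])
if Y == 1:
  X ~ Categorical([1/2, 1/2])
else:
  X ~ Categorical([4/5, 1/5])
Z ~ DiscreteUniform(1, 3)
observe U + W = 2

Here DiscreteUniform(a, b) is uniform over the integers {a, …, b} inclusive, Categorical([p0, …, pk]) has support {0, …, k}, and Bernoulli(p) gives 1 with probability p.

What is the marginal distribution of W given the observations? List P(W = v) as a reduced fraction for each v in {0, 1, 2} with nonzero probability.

Enumerate traces; 24 have nonzero weight after conditioning:
  (U=1, Y=0, W=1, X=0, Z=1) weight 2/225
  (U=1, Y=0, W=1, X=0, Z=2) weight 2/225
  (U=1, Y=0, W=1, X=0, Z=3) weight 2/225
  (U=1, Y=0, W=1, X=1, Z=1) weight 1/450
  (U=1, Y=0, W=1, X=1, Z=2) weight 1/450
  (U=1, Y=0, W=1, X=1, Z=3) weight 1/450
  (U=1, Y=1, W=1, X=0, Z=1) weight 1/120
  (U=1, Y=1, W=1, X=0, Z=2) weight 1/120
  (U=2, Y=0, W=0, X=0, Z=1) weight 1/270
  … 15 more
Group by W:
  weight(W=0) = 1/12
  weight(W=1) = 1/12
Total weight = 1/12 + 1/12 = 1/6
P(W=0 | obs) = 1/12 / 1/6 = 1/2
P(W=1 | obs) = 1/12 / 1/6 = 1/2

P(W=0) = 1/2, P(W=1) = 1/2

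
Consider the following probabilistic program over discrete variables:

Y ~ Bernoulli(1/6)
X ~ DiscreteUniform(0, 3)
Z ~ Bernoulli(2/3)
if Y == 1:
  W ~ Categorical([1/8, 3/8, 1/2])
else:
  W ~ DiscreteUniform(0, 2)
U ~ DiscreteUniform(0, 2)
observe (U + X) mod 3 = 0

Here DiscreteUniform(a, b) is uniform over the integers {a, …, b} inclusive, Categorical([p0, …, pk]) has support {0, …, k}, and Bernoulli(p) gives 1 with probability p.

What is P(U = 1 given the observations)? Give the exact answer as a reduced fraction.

P(U = 1 | obs) = 1/4

Enumerate traces; 48 have nonzero weight after conditioning:
  (Y=0, X=0, Z=0, W=0, U=0) weight 5/648
  (Y=0, X=0, Z=0, W=1, U=0) weight 5/648
  (Y=0, X=0, Z=0, W=2, U=0) weight 5/648
  (Y=0, X=0, Z=1, W=0, U=0) weight 5/324
  (Y=0, X=0, Z=1, W=1, U=0) weight 5/324
  (Y=0, X=0, Z=1, W=2, U=0) weight 5/324
  (Y=0, X=1, Z=0, W=0, U=2) weight 5/648
  (Y=0, X=1, Z=0, W=1, U=2) weight 5/648
  (Y=0, X=2, Z=0, W=0, U=1) weight 5/648
  … 39 more
Group by U:
  weight(U=0) = 1/6
  weight(U=1) = 1/12
  weight(U=2) = 1/12
Total weight = 1/6 + 1/12 + 1/12 = 1/3
P(U=0 | obs) = 1/6 / 1/3 = 1/2
P(U=1 | obs) = 1/12 / 1/3 = 1/4
P(U=2 | obs) = 1/12 / 1/3 = 1/4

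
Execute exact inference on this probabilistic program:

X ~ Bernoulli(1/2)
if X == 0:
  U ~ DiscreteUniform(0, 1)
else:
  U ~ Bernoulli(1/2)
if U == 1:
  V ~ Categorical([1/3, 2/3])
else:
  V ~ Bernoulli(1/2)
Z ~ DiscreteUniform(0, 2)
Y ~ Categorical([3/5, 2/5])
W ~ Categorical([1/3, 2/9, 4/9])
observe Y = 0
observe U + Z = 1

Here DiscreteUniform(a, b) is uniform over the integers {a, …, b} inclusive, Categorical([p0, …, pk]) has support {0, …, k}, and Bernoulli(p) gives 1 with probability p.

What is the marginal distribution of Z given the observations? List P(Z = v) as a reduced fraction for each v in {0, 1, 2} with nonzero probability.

P(Z=0) = 1/2, P(Z=1) = 1/2

Enumerate traces; 24 have nonzero weight after conditioning:
  (X=0, U=0, V=0, Z=1, Y=0, W=0) weight 1/120
  (X=0, U=0, V=0, Z=1, Y=0, W=1) weight 1/180
  (X=0, U=0, V=0, Z=1, Y=0, W=2) weight 1/90
  (X=0, U=0, V=1, Z=1, Y=0, W=0) weight 1/120
  (X=0, U=0, V=1, Z=1, Y=0, W=1) weight 1/180
  (X=0, U=0, V=1, Z=1, Y=0, W=2) weight 1/90
  (X=0, U=1, V=0, Z=0, Y=0, W=0) weight 1/180
  (X=0, U=1, V=0, Z=0, Y=0, W=1) weight 1/270
  … 16 more
Group by Z:
  weight(Z=0) = 1/10
  weight(Z=1) = 1/10
Total weight = 1/10 + 1/10 = 1/5
P(Z=0 | obs) = 1/10 / 1/5 = 1/2
P(Z=1 | obs) = 1/10 / 1/5 = 1/2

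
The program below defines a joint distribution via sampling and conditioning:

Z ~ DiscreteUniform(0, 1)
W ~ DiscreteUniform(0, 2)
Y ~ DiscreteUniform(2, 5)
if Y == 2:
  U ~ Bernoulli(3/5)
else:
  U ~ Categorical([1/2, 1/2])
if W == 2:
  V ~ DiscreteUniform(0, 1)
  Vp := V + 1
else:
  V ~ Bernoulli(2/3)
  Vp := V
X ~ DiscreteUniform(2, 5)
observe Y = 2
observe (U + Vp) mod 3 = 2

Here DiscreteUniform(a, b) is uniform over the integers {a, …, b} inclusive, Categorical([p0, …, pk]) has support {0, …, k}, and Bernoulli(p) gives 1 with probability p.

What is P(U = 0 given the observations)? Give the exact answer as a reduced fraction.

Enumerate traces; 32 have nonzero weight after conditioning:
  (Z=0, W=0, Y=2, U=1, V=1, X=2) weight 1/240
  (Z=0, W=0, Y=2, U=1, V=1, X=3) weight 1/240
  (Z=0, W=0, Y=2, U=1, V=1, X=4) weight 1/240
  (Z=0, W=0, Y=2, U=1, V=1, X=5) weight 1/240
  (Z=0, W=1, Y=2, U=1, V=1, X=2) weight 1/240
  (Z=0, W=1, Y=2, U=1, V=1, X=3) weight 1/240
  (Z=0, W=1, Y=2, U=1, V=1, X=4) weight 1/240
  (Z=0, W=1, Y=2, U=1, V=1, X=5) weight 1/240
  (Z=0, W=2, Y=2, U=0, V=1, X=2) weight 1/480
  … 23 more
Group by U:
  weight(U=0) = 1/60
  weight(U=1) = 11/120
Total weight = 1/60 + 11/120 = 13/120
P(U=0 | obs) = 1/60 / 13/120 = 2/13
P(U=1 | obs) = 11/120 / 13/120 = 11/13

P(U = 0 | obs) = 2/13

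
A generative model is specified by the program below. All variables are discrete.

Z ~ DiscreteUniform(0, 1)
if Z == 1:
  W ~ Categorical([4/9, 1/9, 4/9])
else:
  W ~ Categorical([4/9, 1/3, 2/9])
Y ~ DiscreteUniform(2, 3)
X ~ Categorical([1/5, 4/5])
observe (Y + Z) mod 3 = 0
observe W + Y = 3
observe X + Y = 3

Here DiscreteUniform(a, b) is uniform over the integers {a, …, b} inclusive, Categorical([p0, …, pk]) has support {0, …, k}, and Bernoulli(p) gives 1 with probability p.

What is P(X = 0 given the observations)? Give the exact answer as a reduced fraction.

Enumerate traces; 2 have nonzero weight after conditioning:
  (Z=0, W=0, Y=3, X=0) weight 1/45
  (Z=1, W=1, Y=2, X=1) weight 1/45
Group by X:
  weight(X=0) = 1/45
  weight(X=1) = 1/45
Total weight = 1/45 + 1/45 = 2/45
P(X=0 | obs) = 1/45 / 2/45 = 1/2
P(X=1 | obs) = 1/45 / 2/45 = 1/2

P(X = 0 | obs) = 1/2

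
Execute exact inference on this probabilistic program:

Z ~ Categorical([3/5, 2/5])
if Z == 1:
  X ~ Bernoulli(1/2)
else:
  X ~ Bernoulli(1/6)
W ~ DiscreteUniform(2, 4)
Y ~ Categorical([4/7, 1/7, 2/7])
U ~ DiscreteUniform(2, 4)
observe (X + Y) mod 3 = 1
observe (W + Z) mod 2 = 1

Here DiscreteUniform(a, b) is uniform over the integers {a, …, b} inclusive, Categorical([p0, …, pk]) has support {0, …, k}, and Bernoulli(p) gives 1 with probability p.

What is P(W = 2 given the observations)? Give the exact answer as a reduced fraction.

P(W = 2 | obs) = 10/29

Enumerate traces; 18 have nonzero weight after conditioning:
  (Z=0, X=0, W=3, Y=1, U=2) weight 1/126
  (Z=0, X=0, W=3, Y=1, U=3) weight 1/126
  (Z=0, X=0, W=3, Y=1, U=4) weight 1/126
  (Z=0, X=1, W=3, Y=0, U=2) weight 2/315
  (Z=0, X=1, W=3, Y=0, U=3) weight 2/315
  (Z=0, X=1, W=3, Y=0, U=4) weight 2/315
  (Z=1, X=0, W=2, Y=1, U=2) weight 1/315
  (Z=1, X=0, W=2, Y=1, U=3) weight 1/315
  (Z=1, X=0, W=4, Y=1, U=2) weight 1/315
  … 9 more
Group by W:
  weight(W=2) = 1/21
  weight(W=3) = 3/70
  weight(W=4) = 1/21
Total weight = 1/21 + 3/70 + 1/21 = 29/210
P(W=2 | obs) = 1/21 / 29/210 = 10/29
P(W=3 | obs) = 3/70 / 29/210 = 9/29
P(W=4 | obs) = 1/21 / 29/210 = 10/29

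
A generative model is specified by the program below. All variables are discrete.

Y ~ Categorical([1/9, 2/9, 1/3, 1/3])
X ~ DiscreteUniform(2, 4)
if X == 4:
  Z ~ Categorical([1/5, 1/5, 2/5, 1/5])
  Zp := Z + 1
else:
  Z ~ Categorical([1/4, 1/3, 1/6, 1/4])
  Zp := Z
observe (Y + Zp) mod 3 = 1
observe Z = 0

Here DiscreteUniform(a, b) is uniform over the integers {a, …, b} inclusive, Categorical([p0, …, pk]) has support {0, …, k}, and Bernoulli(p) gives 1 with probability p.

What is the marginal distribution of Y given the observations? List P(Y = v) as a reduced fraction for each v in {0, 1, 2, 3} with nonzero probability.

Enumerate traces; 4 have nonzero weight after conditioning:
  (Y=0, X=4, Z=0) weight 1/135
  (Y=1, X=2, Z=0) weight 1/54
  (Y=1, X=3, Z=0) weight 1/54
  (Y=3, X=4, Z=0) weight 1/45
Group by Y:
  weight(Y=0) = 1/135
  weight(Y=1) = 1/27
  weight(Y=3) = 1/45
Total weight = 1/135 + 1/27 + 1/45 = 1/15
P(Y=0 | obs) = 1/135 / 1/15 = 1/9
P(Y=1 | obs) = 1/27 / 1/15 = 5/9
P(Y=3 | obs) = 1/45 / 1/15 = 1/3

P(Y=0) = 1/9, P(Y=1) = 5/9, P(Y=3) = 1/3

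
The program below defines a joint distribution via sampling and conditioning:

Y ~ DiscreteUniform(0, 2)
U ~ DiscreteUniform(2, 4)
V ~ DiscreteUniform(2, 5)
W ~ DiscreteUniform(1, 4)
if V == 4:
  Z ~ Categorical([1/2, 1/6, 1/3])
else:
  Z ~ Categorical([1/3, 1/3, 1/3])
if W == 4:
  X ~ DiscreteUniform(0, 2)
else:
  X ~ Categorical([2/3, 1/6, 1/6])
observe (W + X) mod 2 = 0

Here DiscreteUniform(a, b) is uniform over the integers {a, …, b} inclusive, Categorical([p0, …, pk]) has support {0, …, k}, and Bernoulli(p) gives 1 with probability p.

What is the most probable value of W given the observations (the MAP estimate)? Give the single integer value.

argmax_v P(W = v | obs) = 2

Enumerate traces; 648 have nonzero weight after conditioning:
  (Y=0, U=2, V=2, W=1, Z=0, X=1) weight 1/2592
  (Y=0, U=2, V=2, W=1, Z=1, X=1) weight 1/2592
  (Y=0, U=2, V=2, W=1, Z=2, X=1) weight 1/2592
  (Y=0, U=2, V=2, W=2, Z=0, X=0) weight 1/648
  (Y=0, U=2, V=2, W=2, Z=0, X=2) weight 1/2592
  (Y=0, U=2, V=2, W=2, Z=1, X=0) weight 1/648
  (Y=0, U=2, V=2, W=2, Z=1, X=2) weight 1/2592
  (Y=0, U=2, V=2, W=2, Z=2, X=0) weight 1/648
  (Y=0, U=2, V=2, W=3, Z=0, X=1) weight 1/2592
  (Y=0, U=2, V=2, W=4, Z=0, X=0) weight 1/1296
  … 638 more
Group by W:
  weight(W=1) = 1/24
  weight(W=2) = 5/24
  weight(W=3) = 1/24
  weight(W=4) = 1/6
Total weight = 1/24 + 5/24 + 1/24 + 1/6 = 11/24
P(W=1 | obs) = 1/24 / 11/24 = 1/11
P(W=2 | obs) = 5/24 / 11/24 = 5/11
P(W=3 | obs) = 1/24 / 11/24 = 1/11
P(W=4 | obs) = 1/6 / 11/24 = 4/11
argmax = 2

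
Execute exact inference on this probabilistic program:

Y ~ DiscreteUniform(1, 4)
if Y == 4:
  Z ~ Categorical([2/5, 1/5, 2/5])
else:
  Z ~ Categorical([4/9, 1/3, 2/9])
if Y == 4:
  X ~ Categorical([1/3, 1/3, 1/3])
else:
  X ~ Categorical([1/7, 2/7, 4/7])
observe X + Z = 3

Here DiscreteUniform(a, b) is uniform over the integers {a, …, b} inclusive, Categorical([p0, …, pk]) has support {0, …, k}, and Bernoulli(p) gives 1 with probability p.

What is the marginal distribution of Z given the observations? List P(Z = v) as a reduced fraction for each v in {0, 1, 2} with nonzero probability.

Enumerate traces; 8 have nonzero weight after conditioning:
  (Y=1, Z=1, X=2) weight 1/21
  (Y=1, Z=2, X=1) weight 1/63
  (Y=2, Z=1, X=2) weight 1/21
  (Y=2, Z=2, X=1) weight 1/63
  (Y=3, Z=1, X=2) weight 1/21
  (Y=3, Z=2, X=1) weight 1/63
  (Y=4, Z=1, X=2) weight 1/60
  (Y=4, Z=2, X=1) weight 1/30
Group by Z:
  weight(Z=1) = 67/420
  weight(Z=2) = 17/210
Total weight = 67/420 + 17/210 = 101/420
P(Z=1 | obs) = 67/420 / 101/420 = 67/101
P(Z=2 | obs) = 17/210 / 101/420 = 34/101

P(Z=1) = 67/101, P(Z=2) = 34/101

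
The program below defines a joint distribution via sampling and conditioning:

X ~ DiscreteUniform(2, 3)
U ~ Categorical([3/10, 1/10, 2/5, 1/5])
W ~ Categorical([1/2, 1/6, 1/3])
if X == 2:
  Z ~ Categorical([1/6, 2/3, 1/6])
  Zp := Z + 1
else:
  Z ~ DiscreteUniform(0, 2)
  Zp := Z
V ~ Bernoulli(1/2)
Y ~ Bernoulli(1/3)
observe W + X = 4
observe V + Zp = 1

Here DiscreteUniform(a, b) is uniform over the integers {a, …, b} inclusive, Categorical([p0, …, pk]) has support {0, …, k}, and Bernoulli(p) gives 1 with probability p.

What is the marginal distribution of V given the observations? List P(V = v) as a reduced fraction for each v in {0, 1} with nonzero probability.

Enumerate traces; 24 have nonzero weight after conditioning:
  (X=2, U=0, W=2, Z=0, V=0, Y=0) weight 1/360
  (X=2, U=0, W=2, Z=0, V=0, Y=1) weight 1/720
  (X=2, U=1, W=2, Z=0, V=0, Y=0) weight 1/1080
  (X=2, U=1, W=2, Z=0, V=0, Y=1) weight 1/2160
  (X=2, U=2, W=2, Z=0, V=0, Y=0) weight 1/270
  (X=2, U=2, W=2, Z=0, V=0, Y=1) weight 1/540
  (X=2, U=3, W=2, Z=0, V=0, Y=0) weight 1/540
  (X=2, U=3, W=2, Z=0, V=0, Y=1) weight 1/1080
  (X=3, U=0, W=1, Z=0, V=1, Y=0) weight 1/360
  … 15 more
Group by V:
  weight(V=0) = 1/36
  weight(V=1) = 1/72
Total weight = 1/36 + 1/72 = 1/24
P(V=0 | obs) = 1/36 / 1/24 = 2/3
P(V=1 | obs) = 1/72 / 1/24 = 1/3

P(V=0) = 2/3, P(V=1) = 1/3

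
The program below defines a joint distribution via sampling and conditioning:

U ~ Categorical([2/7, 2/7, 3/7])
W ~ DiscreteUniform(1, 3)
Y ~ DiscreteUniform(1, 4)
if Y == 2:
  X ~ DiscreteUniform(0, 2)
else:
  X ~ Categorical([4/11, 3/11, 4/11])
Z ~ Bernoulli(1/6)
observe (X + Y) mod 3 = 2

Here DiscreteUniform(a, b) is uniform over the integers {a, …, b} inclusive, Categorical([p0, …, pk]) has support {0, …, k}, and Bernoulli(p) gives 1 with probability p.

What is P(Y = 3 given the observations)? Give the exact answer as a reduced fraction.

P(Y = 3 | obs) = 12/41

Enumerate traces; 72 have nonzero weight after conditioning:
  (U=0, W=1, Y=1, X=1, Z=0) weight 5/924
  (U=0, W=1, Y=1, X=1, Z=1) weight 1/924
  (U=0, W=1, Y=2, X=0, Z=0) weight 5/756
  (U=0, W=1, Y=2, X=0, Z=1) weight 1/756
  (U=0, W=1, Y=3, X=2, Z=0) weight 5/693
  (U=0, W=1, Y=3, X=2, Z=1) weight 1/693
  (U=0, W=1, Y=4, X=1, Z=0) weight 5/924
  (U=0, W=1, Y=4, X=1, Z=1) weight 1/924
  … 64 more
Group by Y:
  weight(Y=1) = 3/44
  weight(Y=2) = 1/12
  weight(Y=3) = 1/11
  weight(Y=4) = 3/44
Total weight = 3/44 + 1/12 + 1/11 + 3/44 = 41/132
P(Y=1 | obs) = 3/44 / 41/132 = 9/41
P(Y=2 | obs) = 1/12 / 41/132 = 11/41
P(Y=3 | obs) = 1/11 / 41/132 = 12/41
P(Y=4 | obs) = 3/44 / 41/132 = 9/41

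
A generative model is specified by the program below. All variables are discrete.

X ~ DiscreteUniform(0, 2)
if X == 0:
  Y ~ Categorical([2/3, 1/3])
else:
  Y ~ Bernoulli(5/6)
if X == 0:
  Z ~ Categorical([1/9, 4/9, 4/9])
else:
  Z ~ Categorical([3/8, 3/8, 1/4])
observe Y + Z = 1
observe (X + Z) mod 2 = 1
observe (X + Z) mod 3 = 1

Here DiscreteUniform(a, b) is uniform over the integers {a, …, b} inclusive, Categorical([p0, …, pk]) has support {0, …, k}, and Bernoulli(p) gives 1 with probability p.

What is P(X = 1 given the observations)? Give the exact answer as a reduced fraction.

Enumerate traces; 2 have nonzero weight after conditioning:
  (X=0, Y=0, Z=1) weight 8/81
  (X=1, Y=1, Z=0) weight 5/48
Group by X:
  weight(X=0) = 8/81
  weight(X=1) = 5/48
Total weight = 8/81 + 5/48 = 263/1296
P(X=0 | obs) = 8/81 / 263/1296 = 128/263
P(X=1 | obs) = 5/48 / 263/1296 = 135/263

P(X = 1 | obs) = 135/263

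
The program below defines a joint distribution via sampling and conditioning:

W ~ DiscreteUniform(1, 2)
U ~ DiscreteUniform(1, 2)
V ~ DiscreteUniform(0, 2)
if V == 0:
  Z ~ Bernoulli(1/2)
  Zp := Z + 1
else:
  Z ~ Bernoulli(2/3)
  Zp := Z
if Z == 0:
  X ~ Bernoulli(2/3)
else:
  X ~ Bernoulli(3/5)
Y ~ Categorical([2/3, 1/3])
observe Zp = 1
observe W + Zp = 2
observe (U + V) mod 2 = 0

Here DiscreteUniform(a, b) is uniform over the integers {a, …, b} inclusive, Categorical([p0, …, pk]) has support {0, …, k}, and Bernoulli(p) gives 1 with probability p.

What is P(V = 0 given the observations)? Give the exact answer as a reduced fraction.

P(V = 0 | obs) = 3/11

Enumerate traces; 12 have nonzero weight after conditioning:
  (W=1, U=1, V=1, Z=1, X=0, Y=0) weight 2/135
  (W=1, U=1, V=1, Z=1, X=0, Y=1) weight 1/135
  (W=1, U=1, V=1, Z=1, X=1, Y=0) weight 1/45
  (W=1, U=1, V=1, Z=1, X=1, Y=1) weight 1/90
  (W=1, U=2, V=0, Z=0, X=0, Y=0) weight 1/108
  (W=1, U=2, V=0, Z=0, X=0, Y=1) weight 1/216
  (W=1, U=2, V=0, Z=0, X=1, Y=0) weight 1/54
  (W=1, U=2, V=0, Z=0, X=1, Y=1) weight 1/108
  (W=1, U=2, V=2, Z=1, X=0, Y=0) weight 2/135
  … 3 more
Group by V:
  weight(V=0) = 1/24
  weight(V=1) = 1/18
  weight(V=2) = 1/18
Total weight = 1/24 + 1/18 + 1/18 = 11/72
P(V=0 | obs) = 1/24 / 11/72 = 3/11
P(V=1 | obs) = 1/18 / 11/72 = 4/11
P(V=2 | obs) = 1/18 / 11/72 = 4/11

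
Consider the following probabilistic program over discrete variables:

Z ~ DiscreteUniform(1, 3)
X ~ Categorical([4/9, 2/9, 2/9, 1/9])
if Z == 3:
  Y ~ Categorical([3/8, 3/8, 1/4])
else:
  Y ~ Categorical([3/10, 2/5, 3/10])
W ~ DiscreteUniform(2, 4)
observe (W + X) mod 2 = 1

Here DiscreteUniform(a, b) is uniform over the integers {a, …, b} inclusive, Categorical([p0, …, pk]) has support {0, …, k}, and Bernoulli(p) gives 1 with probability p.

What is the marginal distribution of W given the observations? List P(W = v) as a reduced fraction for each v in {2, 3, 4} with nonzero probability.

Enumerate traces; 54 have nonzero weight after conditioning:
  (Z=1, X=0, Y=0, W=3) weight 2/135
  (Z=1, X=0, Y=1, W=3) weight 8/405
  (Z=1, X=0, Y=2, W=3) weight 2/135
  (Z=1, X=1, Y=0, W=2) weight 1/135
  (Z=1, X=1, Y=0, W=4) weight 1/135
  (Z=1, X=1, Y=1, W=2) weight 4/405
  (Z=1, X=1, Y=1, W=4) weight 4/405
  (Z=1, X=1, Y=2, W=2) weight 1/135
  … 46 more
Group by W:
  weight(W=2) = 1/9
  weight(W=3) = 2/9
  weight(W=4) = 1/9
Total weight = 1/9 + 2/9 + 1/9 = 4/9
P(W=2 | obs) = 1/9 / 4/9 = 1/4
P(W=3 | obs) = 2/9 / 4/9 = 1/2
P(W=4 | obs) = 1/9 / 4/9 = 1/4

P(W=2) = 1/4, P(W=3) = 1/2, P(W=4) = 1/4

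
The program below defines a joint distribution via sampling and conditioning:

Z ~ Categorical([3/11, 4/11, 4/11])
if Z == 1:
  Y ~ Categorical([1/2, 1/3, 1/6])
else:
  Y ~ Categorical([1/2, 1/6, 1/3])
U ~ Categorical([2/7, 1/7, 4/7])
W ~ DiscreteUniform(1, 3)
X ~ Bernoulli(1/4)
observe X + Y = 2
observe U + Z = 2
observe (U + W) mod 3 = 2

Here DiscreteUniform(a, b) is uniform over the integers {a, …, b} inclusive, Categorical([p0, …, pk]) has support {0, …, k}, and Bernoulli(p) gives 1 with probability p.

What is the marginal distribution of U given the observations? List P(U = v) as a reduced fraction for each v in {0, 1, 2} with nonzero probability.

Enumerate traces; 6 have nonzero weight after conditioning:
  (Z=0, Y=1, U=2, W=3, X=1) weight 1/462
  (Z=0, Y=2, U=2, W=3, X=0) weight 1/77
  (Z=1, Y=1, U=1, W=1, X=1) weight 1/693
  (Z=1, Y=2, U=1, W=1, X=0) weight 1/462
  (Z=2, Y=1, U=0, W=2, X=1) weight 1/693
  (Z=2, Y=2, U=0, W=2, X=0) weight 2/231
Group by U:
  weight(U=0) = 1/99
  weight(U=1) = 5/1386
  weight(U=2) = 1/66
Total weight = 1/99 + 5/1386 + 1/66 = 20/693
P(U=0 | obs) = 1/99 / 20/693 = 7/20
P(U=1 | obs) = 5/1386 / 20/693 = 1/8
P(U=2 | obs) = 1/66 / 20/693 = 21/40

P(U=0) = 7/20, P(U=1) = 1/8, P(U=2) = 21/40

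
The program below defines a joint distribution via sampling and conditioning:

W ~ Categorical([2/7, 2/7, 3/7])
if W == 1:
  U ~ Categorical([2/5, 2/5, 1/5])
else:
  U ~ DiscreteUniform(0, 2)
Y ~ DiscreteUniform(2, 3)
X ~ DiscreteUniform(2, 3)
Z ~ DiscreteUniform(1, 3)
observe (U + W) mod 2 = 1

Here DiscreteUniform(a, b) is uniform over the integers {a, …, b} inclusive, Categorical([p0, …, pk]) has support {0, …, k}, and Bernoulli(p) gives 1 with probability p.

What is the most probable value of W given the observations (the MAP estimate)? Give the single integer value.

argmax_v P(W = v | obs) = 1

Enumerate traces; 48 have nonzero weight after conditioning:
  (W=0, U=1, Y=2, X=2, Z=1) weight 1/126
  (W=0, U=1, Y=2, X=2, Z=2) weight 1/126
  (W=0, U=1, Y=2, X=2, Z=3) weight 1/126
  (W=0, U=1, Y=2, X=3, Z=1) weight 1/126
  (W=0, U=1, Y=2, X=3, Z=2) weight 1/126
  (W=0, U=1, Y=2, X=3, Z=3) weight 1/126
  (W=0, U=1, Y=3, X=2, Z=1) weight 1/126
  (W=0, U=1, Y=3, X=2, Z=2) weight 1/126
  (W=1, U=0, Y=2, X=2, Z=1) weight 1/105
  (W=2, U=1, Y=2, X=2, Z=1) weight 1/84
  … 38 more
Group by W:
  weight(W=0) = 2/21
  weight(W=1) = 6/35
  weight(W=2) = 1/7
Total weight = 2/21 + 6/35 + 1/7 = 43/105
P(W=0 | obs) = 2/21 / 43/105 = 10/43
P(W=1 | obs) = 6/35 / 43/105 = 18/43
P(W=2 | obs) = 1/7 / 43/105 = 15/43
argmax = 1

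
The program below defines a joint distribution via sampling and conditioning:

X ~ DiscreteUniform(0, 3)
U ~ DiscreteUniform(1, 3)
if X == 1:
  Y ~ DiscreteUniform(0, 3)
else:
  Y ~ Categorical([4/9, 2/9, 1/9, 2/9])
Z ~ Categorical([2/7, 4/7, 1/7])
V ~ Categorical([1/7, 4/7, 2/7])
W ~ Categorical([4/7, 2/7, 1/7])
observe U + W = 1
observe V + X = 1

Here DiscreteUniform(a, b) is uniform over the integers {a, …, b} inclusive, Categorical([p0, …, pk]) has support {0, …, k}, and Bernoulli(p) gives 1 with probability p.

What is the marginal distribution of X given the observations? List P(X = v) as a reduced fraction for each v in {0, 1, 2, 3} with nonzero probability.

P(X=0) = 4/5, P(X=1) = 1/5

Enumerate traces; 24 have nonzero weight after conditioning:
  (X=0, U=1, Y=0, Z=0, V=1, W=0) weight 32/9261
  (X=0, U=1, Y=0, Z=1, V=1, W=0) weight 64/9261
  (X=0, U=1, Y=0, Z=2, V=1, W=0) weight 16/9261
  (X=0, U=1, Y=1, Z=0, V=1, W=0) weight 16/9261
  (X=0, U=1, Y=1, Z=1, V=1, W=0) weight 32/9261
  (X=0, U=1, Y=1, Z=2, V=1, W=0) weight 8/9261
  (X=0, U=1, Y=2, Z=0, V=1, W=0) weight 8/9261
  (X=0, U=1, Y=2, Z=1, V=1, W=0) weight 16/9261
  (X=1, U=1, Y=0, Z=0, V=0, W=0) weight 1/2058
  … 15 more
Group by X:
  weight(X=0) = 4/147
  weight(X=1) = 1/147
Total weight = 4/147 + 1/147 = 5/147
P(X=0 | obs) = 4/147 / 5/147 = 4/5
P(X=1 | obs) = 1/147 / 5/147 = 1/5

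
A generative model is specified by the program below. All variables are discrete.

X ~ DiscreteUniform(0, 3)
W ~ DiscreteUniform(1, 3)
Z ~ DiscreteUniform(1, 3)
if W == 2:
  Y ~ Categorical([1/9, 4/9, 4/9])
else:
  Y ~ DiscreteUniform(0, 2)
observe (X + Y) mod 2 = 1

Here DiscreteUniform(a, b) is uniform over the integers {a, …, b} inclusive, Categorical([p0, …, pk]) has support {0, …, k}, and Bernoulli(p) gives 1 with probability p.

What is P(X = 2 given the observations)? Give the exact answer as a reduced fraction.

Enumerate traces; 54 have nonzero weight after conditioning:
  (X=0, W=1, Z=1, Y=1) weight 1/108
  (X=0, W=1, Z=2, Y=1) weight 1/108
  (X=0, W=1, Z=3, Y=1) weight 1/108
  (X=0, W=2, Z=1, Y=1) weight 1/81
  (X=0, W=2, Z=2, Y=1) weight 1/81
  (X=0, W=2, Z=3, Y=1) weight 1/81
  (X=0, W=3, Z=1, Y=1) weight 1/108
  (X=0, W=3, Z=2, Y=1) weight 1/108
  (X=1, W=1, Z=1, Y=0) weight 1/108
  (X=2, W=1, Z=1, Y=1) weight 1/108
  … 44 more
Group by X:
  weight(X=0) = 5/54
  weight(X=1) = 17/108
  weight(X=2) = 5/54
  weight(X=3) = 17/108
Total weight = 5/54 + 17/108 + 5/54 + 17/108 = 1/2
P(X=0 | obs) = 5/54 / 1/2 = 5/27
P(X=1 | obs) = 17/108 / 1/2 = 17/54
P(X=2 | obs) = 5/54 / 1/2 = 5/27
P(X=3 | obs) = 17/108 / 1/2 = 17/54

P(X = 2 | obs) = 5/27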